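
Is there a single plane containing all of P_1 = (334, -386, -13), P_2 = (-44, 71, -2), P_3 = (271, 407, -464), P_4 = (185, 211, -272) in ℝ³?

Yes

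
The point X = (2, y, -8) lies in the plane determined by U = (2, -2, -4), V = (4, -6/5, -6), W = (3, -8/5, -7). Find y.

The plane through U, V, W has equation −(8/5)x + 4y = -56/5.
Substituting X: (4)y + (-16/5) = -56/5, so y = -2.

-2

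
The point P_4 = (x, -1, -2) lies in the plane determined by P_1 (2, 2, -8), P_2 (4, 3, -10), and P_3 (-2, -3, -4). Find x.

A normal to the plane is n = P_1P_2 × P_1P_3 = (-6, 0, -6).
P_4 lies in the plane iff n · P_1P_4 = 0.
This gives (-6)x + (-24) = 0, so x = -4.

-4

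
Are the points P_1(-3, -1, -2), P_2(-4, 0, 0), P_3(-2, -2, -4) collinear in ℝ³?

P_1P_2 = (-1, 1, 2), P_1P_3 = (1, -1, -2).
P_1P_2 × P_1P_3 = (0, 0, 0).
The cross product vanishes, so the three points are collinear.

Yes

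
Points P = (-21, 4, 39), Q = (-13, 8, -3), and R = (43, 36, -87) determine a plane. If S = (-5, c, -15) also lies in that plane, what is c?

12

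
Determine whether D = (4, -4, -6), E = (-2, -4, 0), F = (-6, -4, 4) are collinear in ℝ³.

Yes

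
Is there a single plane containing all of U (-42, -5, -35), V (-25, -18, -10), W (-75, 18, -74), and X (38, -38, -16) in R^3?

The four points are coplanar iff the 3×3 determinant with rows UV, UW, UX is zero.
Rows: (17, -13, 25), (-33, 23, -39), (80, -33, 19).
Expanding along the first row: (17)(-850) − (-13)(2493) + (25)(-751) = -816.
Nonzero ⇒ not coplanar.

No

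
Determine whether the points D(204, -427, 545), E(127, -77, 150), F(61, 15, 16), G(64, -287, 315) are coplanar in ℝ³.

A normal to the plane through D, E, F is n = DE × DF = (-10560, 15752, 16016).
The plane has equation n·P = -151624. For G: n·G = -151624.
Equal, so G lies in the plane and all four are coplanar.

Yes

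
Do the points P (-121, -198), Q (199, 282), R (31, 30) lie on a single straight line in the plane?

Yes

PQ = (320, 480), PR = (152, 228).
Checking proportionality: PR = 19/40·PQ, so the vectors are parallel and the points are collinear.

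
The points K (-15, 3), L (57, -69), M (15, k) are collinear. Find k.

Collinearity: (M − K) must be parallel to (L − K) = (72, -72).
Cross-multiplying the components: (k − 3)·(72) = (30)·(-72).
Solving gives k = -27.

-27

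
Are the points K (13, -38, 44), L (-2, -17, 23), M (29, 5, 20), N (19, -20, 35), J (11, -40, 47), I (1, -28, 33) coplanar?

The plane through K, L, M has normal n = KL × KM = (399, -696, -981) and equation n·P = -11529.
Checking the remaining points: n·N = -12834, n·J = -13878, n·I = -12486.
Since n·N = -12834 ≠ -11529, N is off the plane and the points are not all coplanar.

No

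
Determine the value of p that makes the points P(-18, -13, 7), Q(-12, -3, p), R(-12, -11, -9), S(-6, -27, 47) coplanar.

-41

Coplanarity ⇔ det[PQ; PR; PS] = 0.
Expanding, this is linear in p: (-108)p + (-4428) = 0.
So p = -41.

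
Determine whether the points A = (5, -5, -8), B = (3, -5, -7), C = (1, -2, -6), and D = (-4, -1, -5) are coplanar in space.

No

The four points are coplanar iff the 3×3 determinant with rows AB, AC, AD is zero.
Rows: (-2, 0, 1), (-4, 3, 2), (-9, 4, 3).
Expanding along the first row: (-2)(1) − (0)(6) + (1)(11) = 9.
Nonzero ⇒ not coplanar.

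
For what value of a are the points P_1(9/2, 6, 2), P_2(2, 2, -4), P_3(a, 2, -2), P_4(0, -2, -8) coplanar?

5/2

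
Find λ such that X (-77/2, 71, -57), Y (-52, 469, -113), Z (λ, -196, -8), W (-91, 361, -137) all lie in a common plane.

-17

Normal to plane XYW: n = (-15600, 1860, 16980); plane equation n·P = -235200.
Requiring n·Z = -235200: (-15600)λ + (-500400) = -235200.
So λ = -17.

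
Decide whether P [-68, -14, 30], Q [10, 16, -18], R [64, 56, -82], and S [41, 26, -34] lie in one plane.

Yes

A normal to the plane through P, Q, R is n = PQ × PR = (0, 2400, 1500).
The plane has equation n·X = 11400. For S: n·S = 11400.
Equal, so S lies in the plane and all four are coplanar.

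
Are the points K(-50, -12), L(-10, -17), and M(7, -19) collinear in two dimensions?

No

KL = (40, -5), KM = (57, -7).
det[KL; KM] = (40)(-7) − (-5)(57) = 5.
The determinant is nonzero, so they are not collinear.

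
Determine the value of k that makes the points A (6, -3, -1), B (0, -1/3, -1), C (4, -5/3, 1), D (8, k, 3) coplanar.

-3

The points are coplanar iff AB · (AC × AD) = 0.
Expanding, this is linear in k: (12)k + (36) = 0.
So k = -3.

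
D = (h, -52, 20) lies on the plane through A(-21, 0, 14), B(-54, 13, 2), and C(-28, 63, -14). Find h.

-102

Coplanarity requires AB · (AC × AD) = 0.
AB = (-33, 13, -12), AC = (-7, 63, -28); the triple product is linear in h with coefficient 392 and constant term 39984.
Setting it to zero: h = -102.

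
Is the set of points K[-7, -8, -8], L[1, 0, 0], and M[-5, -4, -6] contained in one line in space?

No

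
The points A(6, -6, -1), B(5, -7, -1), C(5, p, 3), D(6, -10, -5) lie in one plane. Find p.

-3

Normal to plane ABD: n = (4, -4, 4); plane equation n·P = 44.
Requiring n·C = 44: (-4)p + (32) = 44.
So p = -3.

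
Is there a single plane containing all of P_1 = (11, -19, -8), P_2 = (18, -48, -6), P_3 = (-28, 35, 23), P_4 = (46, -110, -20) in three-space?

A normal to the plane through P_1, P_2, P_3 is n = P_1P_2 × P_1P_3 = (-1007, -295, -753).
The plane has equation n·P = 552. For P_4: n·P_4 = 1188.
1188 ≠ 552, so P_4 is off the plane.

No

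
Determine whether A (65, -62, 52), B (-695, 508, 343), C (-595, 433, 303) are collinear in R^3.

AB = (-760, 570, 291), AC = (-660, 495, 251).
AB × AC = (-975, -1300, 0).
The cross product is nonzero, so the points do not lie on one line.

No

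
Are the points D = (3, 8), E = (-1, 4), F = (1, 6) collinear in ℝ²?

DE = (-4, -4), DF = (-2, -2).
Twice the signed area of △DEF is (-4)(-2) − (-4)(-2) = 0.
The triangle is degenerate (zero area), so the points are collinear.

Yes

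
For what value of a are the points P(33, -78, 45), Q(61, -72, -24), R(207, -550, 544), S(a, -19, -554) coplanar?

Normal to plane PQR: n = (-29574, -25978, -14260); plane equation n·X = 408642.
Requiring n·S = 408642: (-29574)a + (8393622) = 408642.
So a = 270.

270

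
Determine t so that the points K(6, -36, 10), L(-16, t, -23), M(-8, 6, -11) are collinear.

Collinearity requires KL × KM = 0; each component is linear in t.
The x-component gives (-21)t + (630) = 0, so t = 30.
The remaining components then also vanish.

30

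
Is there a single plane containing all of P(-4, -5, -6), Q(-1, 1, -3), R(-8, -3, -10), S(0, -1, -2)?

Yes

The four points are coplanar iff the 3×3 determinant with rows PQ, PR, PS is zero.
Rows: (3, 6, 3), (-4, 2, -4), (4, 4, 4).
Expanding along the first row: (3)(24) − (6)(0) + (3)(-24) = 0.
Zero determinant ⇒ coplanar.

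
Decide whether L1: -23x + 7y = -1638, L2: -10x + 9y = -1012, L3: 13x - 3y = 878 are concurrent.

Intersecting L1 and L2: solving the 2×2 system gives (x, y) = (7658/137, -6896/137).
Substitute into L3: (13)(7658/137) + (-3)(-6896/137) = 120242/137.
But L3 requires 878 ≠ 120242/137, so the three lines have no common point.

No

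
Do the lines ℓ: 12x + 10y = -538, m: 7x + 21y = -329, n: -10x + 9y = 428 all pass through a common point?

No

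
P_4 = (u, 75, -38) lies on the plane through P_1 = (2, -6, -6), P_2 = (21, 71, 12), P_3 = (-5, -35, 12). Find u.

A normal to the plane is n = P_1P_2 × P_1P_3 = (1908, -468, -12).
P_4 lies in the plane iff n · P_1P_4 = 0.
This gives (1908)u + (-41340) = 0, so u = 65/3.

65/3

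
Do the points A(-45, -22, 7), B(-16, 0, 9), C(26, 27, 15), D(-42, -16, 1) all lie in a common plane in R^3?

No

With A as base: AB = (29, 22, 2), AC = (71, 49, 8), AD = (3, 6, -6).
AC × AD = (-342, 450, 279).
AB · (AC × AD) = 540.
Since 540 ≠ 0, the four points are not coplanar.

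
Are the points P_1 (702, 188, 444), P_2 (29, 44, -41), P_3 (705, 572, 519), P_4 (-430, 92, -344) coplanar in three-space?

A normal to the plane through P_1, P_2, P_3 is n = P_1P_2 × P_1P_3 = (175440, 49020, -258000).
The plane has equation n·P = 17822640. For P_4: n·P_4 = 17822640.
Equal, so P_4 lies in the plane and all four are coplanar.

Yes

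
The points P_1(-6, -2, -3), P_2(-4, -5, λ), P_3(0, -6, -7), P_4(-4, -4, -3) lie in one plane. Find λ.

Normal to plane P_1P_3P_4: n = (-8, -8, -4); plane equation n·P = 76.
Requiring n·P_2 = 76: (-4)λ + (72) = 76.
So λ = -1.

-1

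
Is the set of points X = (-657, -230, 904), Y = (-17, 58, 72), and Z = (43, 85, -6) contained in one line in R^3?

Yes

XY = (640, 288, -832), XZ = (700, 315, -910).
XY × XZ = (0, 0, 0).
The cross product vanishes, so the three points are collinear.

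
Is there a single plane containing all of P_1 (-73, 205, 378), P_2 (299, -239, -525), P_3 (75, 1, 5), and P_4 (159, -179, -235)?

The four points are coplanar iff the 3×3 determinant with rows P_1P_2, P_1P_3, P_1P_4 is zero.
Rows: (372, -444, -903), (148, -204, -373), (232, -384, -613).
Expanding along the first row: (372)(-18180) − (-444)(-4188) + (-903)(-9504) = -40320.
Nonzero ⇒ not coplanar.

No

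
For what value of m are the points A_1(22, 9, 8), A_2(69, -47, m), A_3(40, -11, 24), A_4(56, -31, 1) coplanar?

Coplanarity ⇔ det[A_1A_2; A_1A_3; A_1A_4] = 0.
Expanding, this is linear in m: (-40)m + (-540) = 0.
So m = -27/2.

-27/2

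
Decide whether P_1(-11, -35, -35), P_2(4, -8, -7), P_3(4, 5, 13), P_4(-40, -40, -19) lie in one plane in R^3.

The four points are coplanar iff the 3×3 determinant with rows P_1P_2, P_1P_3, P_1P_4 is zero.
Rows: (15, 27, 28), (15, 40, 48), (-29, -5, 16).
Expanding along the first row: (15)(880) − (27)(1632) + (28)(1085) = -484.
Nonzero ⇒ not coplanar.

No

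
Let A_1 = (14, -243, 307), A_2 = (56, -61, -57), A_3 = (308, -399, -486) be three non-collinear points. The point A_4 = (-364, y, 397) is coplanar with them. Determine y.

715

A normal to the plane is n = A_1A_2 × A_1A_3 = (-201110, -73710, -60060).
A_4 lies in the plane iff n · A_1A_4 = 0.
This gives (-73710)y + (52702650) = 0, so y = 715.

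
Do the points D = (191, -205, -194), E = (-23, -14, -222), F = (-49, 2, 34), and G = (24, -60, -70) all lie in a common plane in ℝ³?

Yes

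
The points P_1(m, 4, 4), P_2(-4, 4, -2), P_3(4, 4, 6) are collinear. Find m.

Collinearity requires P_1P_2 × P_1P_3 = 0; each component is linear in m.
The y-component gives (8)m + (-16) = 0, so m = 2.
The remaining components then also vanish.

2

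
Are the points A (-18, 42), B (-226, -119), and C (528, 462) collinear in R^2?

No

AB = (-208, -161), AC = (546, 420).
det[AB; AC] = (-208)(420) − (-161)(546) = 546.
The determinant is nonzero, so they are not collinear.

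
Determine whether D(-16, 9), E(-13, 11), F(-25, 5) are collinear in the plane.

No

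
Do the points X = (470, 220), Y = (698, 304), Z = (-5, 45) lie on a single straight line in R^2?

XY = (228, 84), XZ = (-475, -175).
Checking proportionality: XZ = -25/12·XY, so the vectors are parallel and the points are collinear.

Yes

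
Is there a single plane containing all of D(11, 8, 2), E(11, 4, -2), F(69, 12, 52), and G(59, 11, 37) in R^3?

The four points are coplanar iff the 3×3 determinant with rows DE, DF, DG is zero.
Rows: (0, -4, -4), (58, 4, 50), (48, 3, 35).
Expanding along the first row: (0)(-10) − (-4)(-370) + (-4)(-18) = -1408.
Nonzero ⇒ not coplanar.

No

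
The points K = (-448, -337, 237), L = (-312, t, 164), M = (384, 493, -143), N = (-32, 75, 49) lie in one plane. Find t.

Normal to plane KMN: n = (520, -1664, -2496); plane equation n·P = -263744.
Requiring n·L = -263744: (-1664)t + (-571584) = -263744.
So t = -185.

-185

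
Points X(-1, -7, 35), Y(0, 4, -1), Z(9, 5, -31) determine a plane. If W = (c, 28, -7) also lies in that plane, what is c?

-22

A normal to the plane is n = XY × XZ = (-294, -294, -98).
W lies in the plane iff n · XW = 0.
This gives (-294)c + (-6468) = 0, so c = -22.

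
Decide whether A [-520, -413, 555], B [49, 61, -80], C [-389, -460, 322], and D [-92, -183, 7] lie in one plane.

With A as base: AB = (569, 474, -635), AC = (131, -47, -233), AD = (428, 230, -548).
AC × AD = (79346, -27936, 50246).
AB · (AC × AD) = 0.
The scalar triple product vanishes, so the four points are coplanar.

Yes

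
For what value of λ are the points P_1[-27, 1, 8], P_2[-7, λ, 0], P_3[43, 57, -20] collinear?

Collinearity requires P_1P_2 × P_1P_3 = 0; each component is linear in λ.
The x-component gives (-28)λ + (476) = 0, so λ = 17.
The remaining components then also vanish.

17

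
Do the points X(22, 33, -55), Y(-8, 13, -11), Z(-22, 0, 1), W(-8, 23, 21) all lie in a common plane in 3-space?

No

A normal to the plane through X, Y, Z is n = XY × XZ = (332, -256, 110).
The plane has equation n·P = -7194. For W: n·W = -6234.
-6234 ≠ -7194, so W is off the plane.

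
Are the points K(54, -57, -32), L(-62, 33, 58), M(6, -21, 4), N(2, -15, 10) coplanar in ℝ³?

A normal to the plane through K, L, M is n = KL × KM = (0, -144, 144).
The plane has equation n·P = 3600. For N: n·N = 3600.
Equal, so N lies in the plane and all four are coplanar.

Yes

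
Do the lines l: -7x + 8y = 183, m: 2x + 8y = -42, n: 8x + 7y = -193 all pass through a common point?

Intersecting l and m: solving the 2×2 system gives (x, y) = (-25, 1).
Substitute into n: (8)(-25) + (7)(1) = -193.
This equals -193, so (-25, 1) lies on all three lines and they are concurrent.

Yes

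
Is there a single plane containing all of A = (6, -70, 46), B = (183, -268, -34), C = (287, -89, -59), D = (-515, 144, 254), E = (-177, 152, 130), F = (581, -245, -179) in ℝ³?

Yes

The plane through A, B, C has normal n = AB × AC = (19270, -3895, 52275) and equation n·P = 2792920.
Checking the remaining points: n·D = 2792920, n·E = 2792920, n·F = 2792920.
All equal 2792920, so all 6 points lie in one plane.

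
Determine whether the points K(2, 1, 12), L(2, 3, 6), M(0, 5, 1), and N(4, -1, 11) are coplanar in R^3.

No

A normal to the plane through K, L, M is n = KL × KM = (2, 12, 4).
The plane has equation n·P = 64. For N: n·N = 40.
40 ≠ 64, so N is off the plane.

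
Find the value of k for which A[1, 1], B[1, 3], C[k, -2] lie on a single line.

1

Collinearity: (C − A) must be parallel to (B − A) = (0, 2).
Cross-multiplying the components: (k − 1)·(2) = (-3)·(0).
Solving gives k = 1.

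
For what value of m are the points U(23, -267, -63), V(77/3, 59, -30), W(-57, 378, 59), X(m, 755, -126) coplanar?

845/3

Normal to plane UVW: n = (18487, -8896/3, 27800); plane equation n·P = -534455.
Requiring n·X = -534455: (18487)m + (-17224880/3) = -534455.
So m = 845/3.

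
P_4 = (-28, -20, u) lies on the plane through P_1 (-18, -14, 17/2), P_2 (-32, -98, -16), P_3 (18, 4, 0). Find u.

A normal to the plane is n = P_1P_2 × P_1P_3 = (1155, -1001, 2772).
P_4 lies in the plane iff n · P_1P_4 = 0.
This gives (2772)u + (-29106) = 0, so u = 21/2.

21/2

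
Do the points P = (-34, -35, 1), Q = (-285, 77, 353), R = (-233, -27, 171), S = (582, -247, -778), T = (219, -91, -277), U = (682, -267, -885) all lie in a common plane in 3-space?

Yes

The plane through P, Q, R has normal n = PQ × PR = (16224, -27378, 20280) and equation n·X = 426894.
Checking the remaining points: n·S = 426894, n·T = 426894, n·U = 426894.
All equal 426894, so all 6 points lie in one plane.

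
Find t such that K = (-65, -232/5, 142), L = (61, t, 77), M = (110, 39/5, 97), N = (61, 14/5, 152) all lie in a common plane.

-76/5

Normal to plane KMN: n = (2756, -7420, 8904/5); plane equation n·P = 2090108/5.
Requiring n·L = 2090108/5: (-7420)t + (1526188/5) = 2090108/5.
So t = -76/5.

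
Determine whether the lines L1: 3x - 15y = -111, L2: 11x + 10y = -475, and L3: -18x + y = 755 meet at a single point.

No

The three lines meet at one point iff the augmented coefficient matrix [aᵢ bᵢ cᵢ] has rank < 3, i.e. its determinant vanishes.
Here the determinant is -801.
Nonzero, so no common point exists.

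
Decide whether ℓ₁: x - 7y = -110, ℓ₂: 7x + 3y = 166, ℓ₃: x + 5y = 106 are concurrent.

Yes

Intersecting ℓ₁ and ℓ₂: solving the 2×2 system gives (x, y) = (16, 18).
Substitute into ℓ₃: (1)(16) + (5)(18) = 106.
This equals 106, so (16, 18) lies on all three lines and they are concurrent.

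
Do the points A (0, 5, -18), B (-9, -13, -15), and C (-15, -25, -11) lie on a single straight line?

No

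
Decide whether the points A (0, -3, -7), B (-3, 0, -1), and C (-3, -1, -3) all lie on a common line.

No

AB = (-3, 3, 6), AC = (-3, 2, 4).
Comparing components 3 and 1: (6)(-3) − (-3)(4) = -6 ≠ 0, so AB and AC are not parallel and the points are not collinear.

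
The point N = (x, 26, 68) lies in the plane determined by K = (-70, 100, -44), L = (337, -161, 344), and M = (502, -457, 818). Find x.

28

A normal to the plane is n = KL × KM = (-8866, -128898, -77407).
N lies in the plane iff n · KN = 0.
This gives (-8866)x + (248248) = 0, so x = 28.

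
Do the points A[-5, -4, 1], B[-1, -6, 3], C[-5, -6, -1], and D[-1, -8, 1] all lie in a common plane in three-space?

With A as base: AB = (4, -2, 2), AC = (0, -2, -2), AD = (4, -4, 0).
AC × AD = (-8, -8, 8).
AB · (AC × AD) = 0.
The scalar triple product vanishes, so the four points are coplanar.

Yes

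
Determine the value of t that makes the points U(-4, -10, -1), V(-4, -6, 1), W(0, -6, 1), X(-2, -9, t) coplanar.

Coplanarity ⇔ det[UV; UW; UX] = 0.
Expanding, this is linear in t: (-16)t + (-8) = 0.
So t = -1/2.

-1/2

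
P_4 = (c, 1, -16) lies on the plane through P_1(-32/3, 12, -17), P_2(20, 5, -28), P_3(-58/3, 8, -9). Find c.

A normal to the plane is n = P_1P_2 × P_1P_3 = (-100, -150, -550/3).
P_4 lies in the plane iff n · P_1P_4 = 0.
This gives (-100)c + (400) = 0, so c = 4.

4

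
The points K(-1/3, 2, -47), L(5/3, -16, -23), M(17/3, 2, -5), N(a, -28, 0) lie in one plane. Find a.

Normal to plane KLM: n = (-756, 60, 108); plane equation n·P = -4704.
Requiring n·N = -4704: (-756)a + (-1680) = -4704.
So a = 4.

4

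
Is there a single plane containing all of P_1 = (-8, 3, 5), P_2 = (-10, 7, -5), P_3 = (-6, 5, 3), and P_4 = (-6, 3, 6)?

No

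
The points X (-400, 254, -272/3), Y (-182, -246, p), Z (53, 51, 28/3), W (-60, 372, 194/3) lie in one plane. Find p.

-162

Normal to plane XZW: n = (-129998/3, -36366, 122474); plane equation n·P = -9024620/3.
Requiring n·Y = -9024620/3: (122474)p + (50497744/3) = -9024620/3.
So p = -162.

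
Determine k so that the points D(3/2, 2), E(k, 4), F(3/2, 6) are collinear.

The three points are collinear iff det[DE; DF] = 0.
This determinant is linear in k: (4)k + (-6) = 0, so k = 3/2.

3/2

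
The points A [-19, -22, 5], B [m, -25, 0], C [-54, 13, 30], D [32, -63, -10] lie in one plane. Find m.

-18

The points are coplanar iff AB · (AC × AD) = 0.
Expanding, this is linear in m: (500)m + (9000) = 0.
So m = -18.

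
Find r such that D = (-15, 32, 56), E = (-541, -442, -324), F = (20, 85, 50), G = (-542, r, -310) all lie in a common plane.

Coplanarity ⇔ det[DE; DF; DG] = 0.
Expanding, this is linear in r: (-16456)r + (-7454568) = 0.
So r = -453.

-453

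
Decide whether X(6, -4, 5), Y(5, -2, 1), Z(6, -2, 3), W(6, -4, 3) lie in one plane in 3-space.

A normal to the plane through X, Y, Z is n = XY × XZ = (4, -2, -2).
The plane has equation n·P = 22. For W: n·W = 26.
26 ≠ 22, so W is off the plane.

No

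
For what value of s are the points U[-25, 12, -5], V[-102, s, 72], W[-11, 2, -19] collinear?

Collinearity requires UV × UW = 0; each component is linear in s.
The x-component gives (-14)s + (938) = 0, so s = 67.
The remaining components then also vanish.

67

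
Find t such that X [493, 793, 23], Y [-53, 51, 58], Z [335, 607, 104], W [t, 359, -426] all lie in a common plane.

Coplanarity ⇔ det[XY; XZ; XW] = 0.
Expanding, this is linear in t: (-53592)t + (16667112) = 0.
So t = 311.

311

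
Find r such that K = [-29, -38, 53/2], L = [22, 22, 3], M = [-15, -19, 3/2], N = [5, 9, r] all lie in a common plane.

-81/2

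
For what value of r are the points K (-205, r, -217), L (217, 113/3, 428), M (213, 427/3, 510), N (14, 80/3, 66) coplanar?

The points are coplanar iff KL · (KM × KN) = 0.
Expanding, this is linear in r: (18094)r + (-7671856/3) = 0.
So r = 424/3.

424/3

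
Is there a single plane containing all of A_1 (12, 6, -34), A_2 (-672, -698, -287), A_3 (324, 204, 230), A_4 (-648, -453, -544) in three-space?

With A_1 as base: A_1A_2 = (-684, -704, -253), A_1A_3 = (312, 198, 264), A_1A_4 = (-660, -459, -510).
A_1A_3 × A_1A_4 = (20196, -15120, -12528).
A_1A_2 · (A_1A_3 × A_1A_4) = 0.
The scalar triple product vanishes, so the four points are coplanar.

Yes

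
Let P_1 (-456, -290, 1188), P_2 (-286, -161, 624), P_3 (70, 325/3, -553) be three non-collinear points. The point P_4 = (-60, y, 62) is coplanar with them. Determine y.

-80/3

The plane through P_1, P_2, P_3 has equation 71x − 694y − (412/3)z = 5732.
Substituting P_4: (-694)y + (-38324/3) = 5732, so y = -80/3.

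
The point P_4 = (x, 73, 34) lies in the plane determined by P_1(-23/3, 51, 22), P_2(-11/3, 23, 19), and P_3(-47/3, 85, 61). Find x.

-35/3

Coplanarity requires P_1P_2 · (P_1P_3 × P_1P_4) = 0.
P_1P_2 = (4, -28, -3), P_1P_3 = (-8, 34, 39); the triple product is linear in x with coefficient -990 and constant term -11550.
Setting it to zero: x = -35/3.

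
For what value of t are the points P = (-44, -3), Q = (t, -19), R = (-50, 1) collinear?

-20

Collinearity: (Q − P) must be parallel to (R − P) = (-6, 4).
Cross-multiplying the components: (t − (-44))·(4) = (-16)·(-6).
Solving gives t = -20.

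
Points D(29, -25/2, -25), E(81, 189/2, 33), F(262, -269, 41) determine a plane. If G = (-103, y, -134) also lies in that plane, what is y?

The plane through D, E, F has equation 21939x + 10082y − 38269z = 1466931.
Substituting G: (10082)y + (2868329) = 1466931, so y = -139.

-139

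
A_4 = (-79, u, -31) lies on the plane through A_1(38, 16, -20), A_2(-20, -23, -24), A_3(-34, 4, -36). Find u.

-53

A normal to the plane is n = A_1A_2 × A_1A_3 = (576, -640, -2112).
A_4 lies in the plane iff n · A_1A_4 = 0.
This gives (-640)u + (-33920) = 0, so u = -53.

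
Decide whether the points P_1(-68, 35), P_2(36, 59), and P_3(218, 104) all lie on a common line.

No

P_1P_2 = (104, 24), P_1P_3 = (286, 69).
Twice the signed area of △P_1P_2P_3 is (104)(69) − (24)(286) = 312.
The area is nonzero, so the three points are not collinear.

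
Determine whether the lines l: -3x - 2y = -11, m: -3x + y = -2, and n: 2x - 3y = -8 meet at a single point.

No

The three lines meet at one point iff the augmented coefficient matrix [aᵢ bᵢ cᵢ] has rank < 3, i.e. its determinant vanishes.
Here the determinant is 21.
Nonzero, so no common point exists.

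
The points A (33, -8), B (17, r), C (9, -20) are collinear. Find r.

The three points are collinear iff det[AB; AC] = 0.
This determinant is linear in r: (24)r + (384) = 0, so r = -16.

-16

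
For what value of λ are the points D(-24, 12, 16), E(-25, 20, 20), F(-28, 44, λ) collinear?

32

Direction DE = (-1, 8, 4). From the x-coordinate of F, the parameter along the line is τ = (-28 − (-24))/(-1) = 4.
Then λ = 16 + 4·(4) = 32.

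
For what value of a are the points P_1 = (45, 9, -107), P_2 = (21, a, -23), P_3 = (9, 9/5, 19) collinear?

Collinearity requires P_1P_2 × P_1P_3 = 0; each component is linear in a.
The x-component gives (126)a + (-2646/5) = 0, so a = 21/5.
The remaining components then also vanish.

21/5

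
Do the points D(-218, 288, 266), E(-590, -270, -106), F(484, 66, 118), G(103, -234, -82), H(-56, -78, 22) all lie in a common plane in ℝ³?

The plane through D, E, F has normal n = DE × DF = (0, -316200, 474300) and equation n·P = 35098200.
Checking the remaining points: n·G = 35098200, n·H = 35098200.
All equal 35098200, so all 5 points lie in one plane.

Yes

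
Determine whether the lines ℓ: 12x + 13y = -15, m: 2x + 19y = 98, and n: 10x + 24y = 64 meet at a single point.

No

Intersecting ℓ and m: solving the 2×2 system gives (x, y) = (-1559/202, 603/101).
Substitute into n: (10)(-1559/202) + (24)(603/101) = 6677/101.
But n requires 64 ≠ 6677/101, so the three lines have no common point.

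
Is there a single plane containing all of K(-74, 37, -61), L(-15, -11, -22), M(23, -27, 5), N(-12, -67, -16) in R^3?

No

A normal to the plane through K, L, M is n = KL × KM = (-672, -111, 880).
The plane has equation n·P = -8059. For N: n·N = 1421.
1421 ≠ -8059, so N is off the plane.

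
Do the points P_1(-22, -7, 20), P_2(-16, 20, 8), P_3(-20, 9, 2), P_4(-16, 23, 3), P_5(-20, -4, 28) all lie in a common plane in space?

The plane through P_1, P_2, P_3 has normal n = P_1P_2 × P_1P_3 = (-294, 84, 42) and equation n·P = 6720.
Checking the remaining points: n·P_4 = 6762, n·P_5 = 6720.
Since n·P_4 = 6762 ≠ 6720, P_4 is off the plane and the points are not all coplanar.

No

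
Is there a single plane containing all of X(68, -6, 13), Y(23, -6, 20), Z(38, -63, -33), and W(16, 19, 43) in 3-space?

No

The four points are coplanar iff the 3×3 determinant with rows XY, XZ, XW is zero.
Rows: (-45, 0, 7), (-30, -57, -46), (-52, 25, 30).
Expanding along the first row: (-45)(-560) − (0)(-3292) + (7)(-3714) = -798.
Nonzero ⇒ not coplanar.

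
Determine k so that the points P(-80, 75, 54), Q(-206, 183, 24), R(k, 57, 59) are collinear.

-59

Direction PQ = (-126, 108, -30). From the y-coordinate of R, the parameter along the line is τ = (57 − 75)/108 = -1/6.
Then k = (-80) + (-1/6)·(-126) = -59.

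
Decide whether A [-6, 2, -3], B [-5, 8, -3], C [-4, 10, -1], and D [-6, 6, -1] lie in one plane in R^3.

No

A normal to the plane through A, B, C is n = AB × AC = (12, -2, -4).
The plane has equation n·P = -64. For D: n·D = -80.
-80 ≠ -64, so D is off the plane.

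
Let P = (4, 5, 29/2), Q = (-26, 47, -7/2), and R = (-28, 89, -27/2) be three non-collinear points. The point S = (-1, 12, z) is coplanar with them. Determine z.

The plane through P, Q, R has equation 336x − 264y − 1176z = -17028.
Substituting S: (-1176)z + (-3504) = -17028, so z = 23/2.

23/2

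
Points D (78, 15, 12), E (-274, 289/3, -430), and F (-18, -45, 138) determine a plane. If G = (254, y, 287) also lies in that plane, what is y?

-131/3

The plane through D, E, F has equation −16272x + 86784y + 28928z = 379680.
Substituting G: (86784)y + (4169248) = 379680, so y = -131/3.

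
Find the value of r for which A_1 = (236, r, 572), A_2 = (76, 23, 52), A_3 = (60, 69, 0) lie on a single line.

-437

Direction A_2A_3 = (-16, 46, -52). From the x-coordinate of A_1, the parameter along the line is τ = (236 − 76)/(-16) = -10.
Then r = 23 + (-10)·(46) = -437.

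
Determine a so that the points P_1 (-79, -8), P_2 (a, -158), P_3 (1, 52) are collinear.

Collinearity: (P_2 − P_1) must be parallel to (P_3 − P_1) = (80, 60).
Cross-multiplying the components: (a − (-79))·(60) = (-150)·(80).
Solving gives a = -279.

-279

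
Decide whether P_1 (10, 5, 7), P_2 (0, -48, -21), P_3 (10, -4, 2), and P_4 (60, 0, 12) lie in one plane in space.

With P_1 as base: P_1P_2 = (-10, -53, -28), P_1P_3 = (0, -9, -5), P_1P_4 = (50, -5, 5).
P_1P_3 × P_1P_4 = (-70, -250, 450).
P_1P_2 · (P_1P_3 × P_1P_4) = 1350.
Since 1350 ≠ 0, the four points are not coplanar.

No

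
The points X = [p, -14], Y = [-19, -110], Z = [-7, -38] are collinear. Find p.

Collinearity: (X − Y) must be parallel to (Z − Y) = (12, 72).
Cross-multiplying the components: (p − (-19))·(72) = (96)·(12).
Solving gives p = -3.

-3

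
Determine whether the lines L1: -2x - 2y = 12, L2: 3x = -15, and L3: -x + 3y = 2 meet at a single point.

Lines aᵢx + bᵢy = cᵢ with pairwise distinct directions are concurrent exactly when det[aᵢ bᵢ cᵢ] = 0.
Here the determinant is 0.
It vanishes, so the lines are concurrent at (-5, -1).

Yes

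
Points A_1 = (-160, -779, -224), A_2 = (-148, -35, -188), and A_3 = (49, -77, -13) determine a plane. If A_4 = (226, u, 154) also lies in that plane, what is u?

A normal to the plane is n = A_1A_2 × A_1A_3 = (131712, 4992, -147072).
A_4 lies in the plane iff n · A_1A_4 = 0.
This gives (4992)u + (-863616) = 0, so u = 173.

173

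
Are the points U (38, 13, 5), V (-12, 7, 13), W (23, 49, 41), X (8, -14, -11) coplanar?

Yes

The four points are coplanar iff the 3×3 determinant with rows UV, UW, UX is zero.
Rows: (-50, -6, 8), (-15, 36, 36), (-30, -27, -16).
Expanding along the first row: (-50)(396) − (-6)(1320) + (8)(1485) = 0.
Zero determinant ⇒ coplanar.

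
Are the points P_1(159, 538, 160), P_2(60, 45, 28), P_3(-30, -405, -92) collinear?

No

P_1P_2 = (-99, -493, -132), P_1P_3 = (-189, -943, -252).
P_1P_2 × P_1P_3 = (-240, 0, 180).
The cross product is nonzero, so the points do not lie on one line.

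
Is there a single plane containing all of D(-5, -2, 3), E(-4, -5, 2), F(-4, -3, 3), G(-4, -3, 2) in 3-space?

No

With D as base: DE = (1, -3, -1), DF = (1, -1, 0), DG = (1, -1, -1).
DF × DG = (1, 1, 0).
DE · (DF × DG) = -2.
Since -2 ≠ 0, the four points are not coplanar.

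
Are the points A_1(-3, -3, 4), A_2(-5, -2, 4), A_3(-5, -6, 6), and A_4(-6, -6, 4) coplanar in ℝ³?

With A_1 as base: A_1A_2 = (-2, 1, 0), A_1A_3 = (-2, -3, 2), A_1A_4 = (-3, -3, 0).
A_1A_3 × A_1A_4 = (6, -6, -3).
A_1A_2 · (A_1A_3 × A_1A_4) = -18.
Since -18 ≠ 0, the four points are not coplanar.

No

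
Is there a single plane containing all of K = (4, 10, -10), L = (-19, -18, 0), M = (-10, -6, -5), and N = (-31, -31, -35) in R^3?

No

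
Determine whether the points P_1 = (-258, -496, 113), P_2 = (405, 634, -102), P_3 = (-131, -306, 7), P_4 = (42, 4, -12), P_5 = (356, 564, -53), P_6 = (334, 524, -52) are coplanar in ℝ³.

Yes

The plane through P_1, P_2, P_3 has normal n = P_1P_2 × P_1P_3 = (-78930, 42973, -17540) and equation n·P = -2932688.
Checking the remaining points: n·P_4 = -2932688, n·P_5 = -2932688, n·P_6 = -2932688.
All equal -2932688, so all 6 points lie in one plane.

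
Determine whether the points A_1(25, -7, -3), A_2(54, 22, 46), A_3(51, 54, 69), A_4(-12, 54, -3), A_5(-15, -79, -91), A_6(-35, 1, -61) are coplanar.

No

The plane through A_1, A_2, A_3 has normal n = A_1A_2 × A_1A_3 = (-901, -814, 1015) and equation n·P = -19872.
Checking the remaining points: n·A_4 = -36189, n·A_5 = -14544, n·A_6 = -31194.
Since n·A_4 = -36189 ≠ -19872, A_4 is off the plane and the points are not all coplanar.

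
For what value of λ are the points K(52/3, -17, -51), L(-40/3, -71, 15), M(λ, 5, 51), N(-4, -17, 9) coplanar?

The points are coplanar iff KL · (KM × KN) = 0.
Expanding, this is linear in λ: (3240)λ + (51840) = 0.
So λ = -16.

-16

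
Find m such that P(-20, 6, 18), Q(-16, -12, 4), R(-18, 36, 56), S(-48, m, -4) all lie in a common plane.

Coplanarity ⇔ det[PQ; PR; PS] = 0.
Expanding, this is linear in m: (-180)m + (5040) = 0.
So m = 28.

28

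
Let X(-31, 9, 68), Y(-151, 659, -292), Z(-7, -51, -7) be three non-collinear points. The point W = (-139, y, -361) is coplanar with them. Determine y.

644

Coplanarity requires XY · (XZ × XW) = 0.
XY = (-120, 650, -360), XZ = (24, -60, -75); the triple product is linear in y with coefficient -17640 and constant term 11360160.
Setting it to zero: y = 644.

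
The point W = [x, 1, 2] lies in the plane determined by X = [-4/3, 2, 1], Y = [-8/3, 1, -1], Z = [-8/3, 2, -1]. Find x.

-2/3

A normal to the plane is n = XY × XZ = (2, 0, -4/3).
W lies in the plane iff n · XW = 0.
This gives (2)x + (4/3) = 0, so x = -2/3.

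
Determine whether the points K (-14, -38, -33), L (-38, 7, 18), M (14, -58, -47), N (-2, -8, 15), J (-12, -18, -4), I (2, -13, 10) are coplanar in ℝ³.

Yes

The plane through K, L, M has normal n = KL × KM = (390, 1092, -780) and equation n·P = -21216.
Checking the remaining points: n·N = -21216, n·J = -21216, n·I = -21216.
All equal -21216, so all 6 points lie in one plane.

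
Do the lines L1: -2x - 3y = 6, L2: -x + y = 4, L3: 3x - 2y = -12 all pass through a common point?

Intersecting L1 and L2: solving the 2×2 system gives (x, y) = (-18/5, 2/5).
Substitute into L3: (3)(-18/5) + (-2)(2/5) = -58/5.
But L3 requires -12 ≠ -58/5, so the three lines have no common point.

No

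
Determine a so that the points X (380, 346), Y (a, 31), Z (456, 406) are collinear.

-19

Collinearity: (Y − X) must be parallel to (Z − X) = (76, 60).
Cross-multiplying the components: (a − 380)·(60) = (-315)·(76).
Solving gives a = -19.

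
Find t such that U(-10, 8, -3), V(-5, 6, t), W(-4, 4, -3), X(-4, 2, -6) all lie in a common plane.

-1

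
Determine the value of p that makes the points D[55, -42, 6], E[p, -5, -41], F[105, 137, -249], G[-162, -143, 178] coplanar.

The points are coplanar iff DE · (DF × DG) = 0.
Expanding, this is linear in p: (5033)p + (-135891) = 0.
So p = 27.

27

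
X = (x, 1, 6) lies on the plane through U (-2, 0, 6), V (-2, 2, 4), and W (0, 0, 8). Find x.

Coplanarity requires UV · (UW × UX) = 0.
UV = (0, 2, -2), UW = (2, 0, 2); the triple product is linear in x with coefficient 4 and constant term 4.
Setting it to zero: x = -1.

-1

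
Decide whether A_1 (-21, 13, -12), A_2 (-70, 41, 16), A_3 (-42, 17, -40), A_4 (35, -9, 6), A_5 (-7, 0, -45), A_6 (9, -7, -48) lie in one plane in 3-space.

No

The plane through A_1, A_2, A_3 has normal n = A_1A_2 × A_1A_3 = (-896, -1960, 392) and equation n·P = -11368.
Checking the remaining points: n·A_4 = -11368, n·A_5 = -11368, n·A_6 = -13160.
Since n·A_6 = -13160 ≠ -11368, A_6 is off the plane and the points are not all coplanar.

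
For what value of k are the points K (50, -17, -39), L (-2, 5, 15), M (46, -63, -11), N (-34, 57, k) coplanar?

29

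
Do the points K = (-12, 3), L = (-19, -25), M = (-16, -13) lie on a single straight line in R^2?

KL = (-7, -28), KM = (-4, -16).
Twice the signed area of △KLM is (-7)(-16) − (-28)(-4) = 0.
The triangle is degenerate (zero area), so the points are collinear.

Yes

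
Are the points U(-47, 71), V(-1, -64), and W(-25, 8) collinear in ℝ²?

No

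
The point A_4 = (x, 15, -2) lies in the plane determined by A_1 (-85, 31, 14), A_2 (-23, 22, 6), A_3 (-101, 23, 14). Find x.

43

The plane through A_1, A_2, A_3 has equation −64x + 128y − 640z = 448.
Substituting A_4: (-64)x + (3200) = 448, so x = 43.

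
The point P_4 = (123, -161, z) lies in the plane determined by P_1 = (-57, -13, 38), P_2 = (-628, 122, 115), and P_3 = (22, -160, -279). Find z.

A normal to the plane is n = P_1P_2 × P_1P_3 = (-31476, -174924, 73272).
P_4 lies in the plane iff n · P_1P_4 = 0.
This gives (73272)z + (17438736) = 0, so z = -238.

-238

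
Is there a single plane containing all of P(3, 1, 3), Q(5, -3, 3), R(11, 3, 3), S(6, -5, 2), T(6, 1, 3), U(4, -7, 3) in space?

The plane through P, Q, R has normal n = PQ × PR = (0, 0, 36) and equation n·X = 108.
Checking the remaining points: n·S = 72, n·T = 108, n·U = 108.
Since n·S = 72 ≠ 108, S is off the plane and the points are not all coplanar.

No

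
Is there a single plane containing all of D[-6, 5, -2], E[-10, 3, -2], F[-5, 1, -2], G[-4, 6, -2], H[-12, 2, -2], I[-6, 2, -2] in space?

Yes

The plane through D, E, F has normal n = DE × DF = (0, 0, 18) and equation n·P = -36.
Checking the remaining points: n·G = -36, n·H = -36, n·I = -36.
All equal -36, so all 6 points lie in one plane.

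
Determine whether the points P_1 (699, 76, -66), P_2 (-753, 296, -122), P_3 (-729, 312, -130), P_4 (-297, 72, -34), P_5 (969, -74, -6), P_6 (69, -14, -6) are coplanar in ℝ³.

Yes

The plane through P_1, P_2, P_3 has normal n = P_1P_2 × P_1P_3 = (-864, -12960, -28512) and equation n·P = 292896.
Checking the remaining points: n·P_4 = 292896, n·P_5 = 292896, n·P_6 = 292896.
All equal 292896, so all 6 points lie in one plane.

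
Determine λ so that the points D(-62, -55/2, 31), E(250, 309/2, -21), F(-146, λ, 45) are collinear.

-153/2

Collinearity requires DE × DF = 0; each component is linear in λ.
The x-component gives (52)λ + (3978) = 0, so λ = -153/2.
The remaining components then also vanish.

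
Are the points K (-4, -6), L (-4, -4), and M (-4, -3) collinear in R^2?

KL = (0, 2), KM = (0, 3).
Twice the signed area of △KLM is (0)(3) − (2)(0) = 0.
The triangle is degenerate (zero area), so the points are collinear.

Yes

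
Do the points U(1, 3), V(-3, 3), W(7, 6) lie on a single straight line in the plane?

No

UV = (-4, 0), UW = (6, 3).
det[UV; UW] = (-4)(3) − (0)(6) = -12.
The determinant is nonzero, so they are not collinear.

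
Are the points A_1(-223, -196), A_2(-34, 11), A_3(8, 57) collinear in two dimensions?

A_1A_2 = (189, 207), A_1A_3 = (231, 253).
det[A_1A_2; A_1A_3] = (189)(253) − (207)(231) = 0.
The determinant is zero, so the points are collinear.

Yes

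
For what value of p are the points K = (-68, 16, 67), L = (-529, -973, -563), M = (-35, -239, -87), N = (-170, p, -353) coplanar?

-662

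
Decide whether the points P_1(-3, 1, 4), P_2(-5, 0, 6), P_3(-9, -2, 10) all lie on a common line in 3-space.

P_1P_2 = (-2, -1, 2), P_1P_3 = (-6, -3, 6).
P_1P_2 × P_1P_3 = (0, 0, 0).
The cross product vanishes, so the three points are collinear.

Yes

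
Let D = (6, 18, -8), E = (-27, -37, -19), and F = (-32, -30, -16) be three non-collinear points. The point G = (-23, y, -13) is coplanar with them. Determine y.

-15

The plane through D, E, F has equation −88x + 154y − 506z = 6292.
Substituting G: (154)y + (8602) = 6292, so y = -15.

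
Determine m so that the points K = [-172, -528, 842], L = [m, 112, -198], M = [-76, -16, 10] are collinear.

-52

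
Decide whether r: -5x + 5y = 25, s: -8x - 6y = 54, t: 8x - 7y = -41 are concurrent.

Intersecting r and s: solving the 2×2 system gives (x, y) = (-6, -1).
Substitute into t: (8)(-6) + (-7)(-1) = -41.
This equals -41, so (-6, -1) lies on all three lines and they are concurrent.

Yes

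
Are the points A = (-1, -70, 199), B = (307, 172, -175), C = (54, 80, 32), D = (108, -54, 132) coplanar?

Yes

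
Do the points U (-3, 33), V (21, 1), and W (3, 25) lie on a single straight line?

UV = (24, -32), UW = (6, -8).
det[UV; UW] = (24)(-8) − (-32)(6) = 0.
The determinant is zero, so the points are collinear.

Yes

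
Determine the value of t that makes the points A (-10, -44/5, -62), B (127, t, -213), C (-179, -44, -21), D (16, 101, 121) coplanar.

-226/5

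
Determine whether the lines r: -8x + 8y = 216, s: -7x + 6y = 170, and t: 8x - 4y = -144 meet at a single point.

Intersecting r and s: solving the 2×2 system gives (x, y) = (-8, 19).
Substitute into t: (8)(-8) + (-4)(19) = -140.
But t requires -144 ≠ -140, so the three lines have no common point.

No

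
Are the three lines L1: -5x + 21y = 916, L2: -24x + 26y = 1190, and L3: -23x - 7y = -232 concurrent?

No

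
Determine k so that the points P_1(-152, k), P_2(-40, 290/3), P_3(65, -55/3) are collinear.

658/3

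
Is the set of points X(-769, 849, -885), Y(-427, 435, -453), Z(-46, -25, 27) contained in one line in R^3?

XY = (342, -414, 432), XZ = (723, -874, 912).
Comparing components 3 and 1: (432)(723) − (342)(912) = 432 ≠ 0, so XY and XZ are not parallel and the points are not collinear.

No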